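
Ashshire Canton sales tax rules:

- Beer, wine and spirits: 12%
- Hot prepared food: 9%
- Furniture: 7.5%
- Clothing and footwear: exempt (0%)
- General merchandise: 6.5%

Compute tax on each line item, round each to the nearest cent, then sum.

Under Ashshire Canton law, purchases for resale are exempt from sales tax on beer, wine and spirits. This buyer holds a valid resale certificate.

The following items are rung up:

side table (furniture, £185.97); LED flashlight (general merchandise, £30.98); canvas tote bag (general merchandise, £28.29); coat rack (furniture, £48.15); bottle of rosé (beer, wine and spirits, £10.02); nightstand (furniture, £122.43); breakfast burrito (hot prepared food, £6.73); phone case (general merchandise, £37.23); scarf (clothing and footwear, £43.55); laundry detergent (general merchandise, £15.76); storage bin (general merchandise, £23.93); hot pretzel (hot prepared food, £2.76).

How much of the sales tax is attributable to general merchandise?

LED flashlight £30.98: general merchandise → 6.5% → £2.01
Canvas tote bag £28.29: general merchandise → 6.5% → £1.84
Phone case £37.23: general merchandise → 6.5% → £2.42
Laundry detergent £15.76: general merchandise → 6.5% → £1.02
Storage bin £23.93: general merchandise → 6.5% → £1.56
Tax on general merchandise = £2.01 + £1.84 + £2.42 + £1.02 + £1.56 = £8.85

£8.85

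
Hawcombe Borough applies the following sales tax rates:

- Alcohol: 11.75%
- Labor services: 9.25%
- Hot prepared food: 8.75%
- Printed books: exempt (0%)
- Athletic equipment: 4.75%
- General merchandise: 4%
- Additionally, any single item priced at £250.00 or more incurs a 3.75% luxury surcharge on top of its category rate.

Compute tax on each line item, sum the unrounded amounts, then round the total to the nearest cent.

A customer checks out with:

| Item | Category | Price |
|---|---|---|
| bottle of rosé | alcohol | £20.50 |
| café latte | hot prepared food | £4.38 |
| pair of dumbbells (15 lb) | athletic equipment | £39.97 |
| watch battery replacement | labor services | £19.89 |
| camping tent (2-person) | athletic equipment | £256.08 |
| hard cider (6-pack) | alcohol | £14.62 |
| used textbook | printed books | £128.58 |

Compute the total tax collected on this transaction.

£30.02

Bottle of rosé £20.50: alcohol → 11.75% → £2.40875
Café latte £4.38: hot prepared food → 8.75% → £0.38325
Pair of dumbbells (15 lb) £39.97: athletic equipment → 4.75% → £1.898575
Watch battery replacement £19.89: labor services → 9.25% → £1.839825
Camping tent (2-person) £256.08: athletic equipment → 4.75% + 3.75% surcharge = 8.5% → £21.7668
Hard cider (6-pack) £14.62: alcohol → 11.75% → £1.71785
Used textbook £128.58: printed books → 0% → £0.00
Unrounded tax sum = £30.01505 → £30.02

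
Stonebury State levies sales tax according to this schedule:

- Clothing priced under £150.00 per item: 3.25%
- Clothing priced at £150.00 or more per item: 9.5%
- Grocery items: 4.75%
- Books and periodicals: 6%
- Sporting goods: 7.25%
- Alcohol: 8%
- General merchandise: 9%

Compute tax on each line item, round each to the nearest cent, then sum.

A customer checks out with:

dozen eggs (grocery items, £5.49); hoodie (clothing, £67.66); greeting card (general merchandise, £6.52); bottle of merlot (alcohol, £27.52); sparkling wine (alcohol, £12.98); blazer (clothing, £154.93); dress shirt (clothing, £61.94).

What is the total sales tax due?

£23.02

Dozen eggs £5.49: grocery items → 4.75% → £0.26
Hoodie £67.66: clothing, under £150.00 → 3.25% → £2.20
Greeting card £6.52: general merchandise → 9% → £0.59
Bottle of merlot £27.52: alcohol → 8% → £2.20
Sparkling wine £12.98: alcohol → 8% → £1.04
Blazer £154.93: clothing, £150.00 or more → 9.5% → £14.72
Dress shirt £61.94: clothing, under £150.00 → 3.25% → £2.01
Total tax = £0.26 + £2.20 + £0.59 + £2.20 + £1.04 + £14.72 + £2.01 = £23.02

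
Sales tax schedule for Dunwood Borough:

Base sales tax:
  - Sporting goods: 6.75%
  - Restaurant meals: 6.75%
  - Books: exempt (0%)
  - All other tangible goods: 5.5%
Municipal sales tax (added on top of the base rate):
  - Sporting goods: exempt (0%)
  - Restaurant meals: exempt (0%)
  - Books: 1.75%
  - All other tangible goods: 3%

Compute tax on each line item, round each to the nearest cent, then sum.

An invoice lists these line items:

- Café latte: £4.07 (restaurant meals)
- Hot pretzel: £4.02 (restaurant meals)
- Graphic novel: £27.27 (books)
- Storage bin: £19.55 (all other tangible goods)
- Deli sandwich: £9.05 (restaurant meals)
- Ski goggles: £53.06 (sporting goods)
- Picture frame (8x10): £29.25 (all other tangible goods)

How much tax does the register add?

Café latte £4.07: restaurant meals → 6.75% + 0% municipal = 6.75% → £0.27
Hot pretzel £4.02: restaurant meals → 6.75% + 0% municipal = 6.75% → £0.27
Graphic novel £27.27: books → 0% + 1.75% municipal = 1.75% → £0.48
Storage bin £19.55: all other tangible goods → 5.5% + 3% municipal = 8.5% → £1.66
Deli sandwich £9.05: restaurant meals → 6.75% + 0% municipal = 6.75% → £0.61
Ski goggles £53.06: sporting goods → 6.75% + 0% municipal = 6.75% → £3.58
Picture frame (8x10) £29.25: all other tangible goods → 5.5% + 3% municipal = 8.5% → £2.49
Total tax = £0.27 + £0.27 + £0.48 + £1.66 + £0.61 + £3.58 + £2.49 = £9.36

£9.36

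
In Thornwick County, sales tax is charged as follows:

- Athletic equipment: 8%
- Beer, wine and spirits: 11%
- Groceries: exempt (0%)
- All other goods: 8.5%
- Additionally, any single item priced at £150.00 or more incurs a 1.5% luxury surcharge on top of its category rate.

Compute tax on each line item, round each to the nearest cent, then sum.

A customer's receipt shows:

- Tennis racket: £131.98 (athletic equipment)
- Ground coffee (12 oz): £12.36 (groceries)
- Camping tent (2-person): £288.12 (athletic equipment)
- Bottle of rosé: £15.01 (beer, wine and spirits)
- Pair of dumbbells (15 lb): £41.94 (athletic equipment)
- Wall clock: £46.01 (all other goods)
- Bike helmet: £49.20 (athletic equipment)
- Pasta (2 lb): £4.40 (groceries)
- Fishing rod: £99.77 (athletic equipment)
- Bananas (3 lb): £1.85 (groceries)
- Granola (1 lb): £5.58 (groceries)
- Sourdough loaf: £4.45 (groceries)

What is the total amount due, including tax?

£759.44

Tennis racket £131.98: athletic equipment → 8% → £10.56
Ground coffee (12 oz) £12.36: groceries → 0% → £0.00
Camping tent (2-person) £288.12: athletic equipment → 8% + 1.5% surcharge = 9.5% → £27.37
Bottle of rosé £15.01: beer, wine and spirits → 11% → £1.65
Pair of dumbbells (15 lb) £41.94: athletic equipment → 8% → £3.36
Wall clock £46.01: all other goods → 8.5% → £3.91
Bike helmet £49.20: athletic equipment → 8% → £3.94
Pasta (2 lb) £4.40: groceries → 0% → £0.00
Fishing rod £99.77: athletic equipment → 8% → £7.98
Bananas (3 lb) £1.85: groceries → 0% → £0.00
Granola (1 lb) £5.58: groceries → 0% → £0.00
Sourdough loaf £4.45: groceries → 0% → £0.00
Subtotal = £700.67; tax = £58.77; total due = £759.44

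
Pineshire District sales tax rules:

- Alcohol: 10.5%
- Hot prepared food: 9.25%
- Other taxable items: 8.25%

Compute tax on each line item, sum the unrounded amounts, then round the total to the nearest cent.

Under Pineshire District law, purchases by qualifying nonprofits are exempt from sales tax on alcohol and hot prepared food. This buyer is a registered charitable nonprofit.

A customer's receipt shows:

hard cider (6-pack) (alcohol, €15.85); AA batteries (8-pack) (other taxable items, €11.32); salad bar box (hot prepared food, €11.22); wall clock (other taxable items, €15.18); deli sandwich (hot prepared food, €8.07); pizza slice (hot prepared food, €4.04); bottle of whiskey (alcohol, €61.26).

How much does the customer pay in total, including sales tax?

€129.13

Hard cider (6-pack) €15.85: alcohol, buyer-exempt → 0% → €0.00
AA batteries (8-pack) €11.32: other taxable items → 8.25% → €0.9339
Salad bar box €11.22: hot prepared food, buyer-exempt → 0% → €0.00
Wall clock €15.18: other taxable items → 8.25% → €1.25235
Deli sandwich €8.07: hot prepared food, buyer-exempt → 0% → €0.00
Pizza slice €4.04: hot prepared food, buyer-exempt → 0% → €0.00
Bottle of whiskey €61.26: alcohol, buyer-exempt → 0% → €0.00
Subtotal = €126.94; unrounded tax = €2.18625 → €2.19; total due = €129.13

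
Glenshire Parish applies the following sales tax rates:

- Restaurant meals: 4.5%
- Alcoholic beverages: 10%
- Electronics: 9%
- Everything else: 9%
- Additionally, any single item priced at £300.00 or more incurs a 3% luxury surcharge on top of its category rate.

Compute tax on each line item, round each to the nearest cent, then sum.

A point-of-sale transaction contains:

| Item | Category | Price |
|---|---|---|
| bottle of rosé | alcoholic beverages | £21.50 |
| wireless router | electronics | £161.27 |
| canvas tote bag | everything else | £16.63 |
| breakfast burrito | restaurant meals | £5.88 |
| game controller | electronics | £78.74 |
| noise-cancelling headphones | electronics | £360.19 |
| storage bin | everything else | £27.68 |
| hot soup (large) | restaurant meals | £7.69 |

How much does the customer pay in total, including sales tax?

Bottle of rosé £21.50: alcoholic beverages → 10% → £2.15
Wireless router £161.27: electronics → 9% → £14.51
Canvas tote bag £16.63: everything else → 9% → £1.50
Breakfast burrito £5.88: restaurant meals → 4.5% → £0.26
Game controller £78.74: electronics → 9% → £7.09
Noise-cancelling headphones £360.19: electronics → 9% + 3% surcharge = 12% → £43.22
Storage bin £27.68: everything else → 9% → £2.49
Hot soup (large) £7.69: restaurant meals → 4.5% → £0.35
Subtotal = £679.58; tax = £71.57; total due = £751.15

£751.15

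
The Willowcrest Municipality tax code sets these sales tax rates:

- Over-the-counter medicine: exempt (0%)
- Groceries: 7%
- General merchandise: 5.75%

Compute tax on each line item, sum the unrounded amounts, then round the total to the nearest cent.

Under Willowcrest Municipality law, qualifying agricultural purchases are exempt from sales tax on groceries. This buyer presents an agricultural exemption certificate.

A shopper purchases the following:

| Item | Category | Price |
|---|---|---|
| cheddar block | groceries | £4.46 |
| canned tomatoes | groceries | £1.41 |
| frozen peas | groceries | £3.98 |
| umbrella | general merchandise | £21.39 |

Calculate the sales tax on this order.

Cheddar block £4.46: groceries, buyer-exempt → 0% → £0.00
Canned tomatoes £1.41: groceries, buyer-exempt → 0% → £0.00
Frozen peas £3.98: groceries, buyer-exempt → 0% → £0.00
Umbrella £21.39: general merchandise → 5.75% → £1.229925
Unrounded tax sum = £1.229925 → £1.23

£1.23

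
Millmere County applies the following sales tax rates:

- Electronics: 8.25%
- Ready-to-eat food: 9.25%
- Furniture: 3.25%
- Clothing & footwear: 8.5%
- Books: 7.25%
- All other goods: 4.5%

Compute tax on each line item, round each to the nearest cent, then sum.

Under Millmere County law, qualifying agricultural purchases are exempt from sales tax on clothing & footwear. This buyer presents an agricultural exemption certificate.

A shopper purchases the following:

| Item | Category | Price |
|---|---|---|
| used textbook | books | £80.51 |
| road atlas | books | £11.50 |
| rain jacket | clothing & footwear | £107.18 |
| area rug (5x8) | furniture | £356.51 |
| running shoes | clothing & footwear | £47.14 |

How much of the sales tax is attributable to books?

£6.67

Used textbook £80.51: books → 7.25% → £5.84
Road atlas £11.50: books → 7.25% → £0.83
Tax on books = £5.84 + £0.83 = £6.67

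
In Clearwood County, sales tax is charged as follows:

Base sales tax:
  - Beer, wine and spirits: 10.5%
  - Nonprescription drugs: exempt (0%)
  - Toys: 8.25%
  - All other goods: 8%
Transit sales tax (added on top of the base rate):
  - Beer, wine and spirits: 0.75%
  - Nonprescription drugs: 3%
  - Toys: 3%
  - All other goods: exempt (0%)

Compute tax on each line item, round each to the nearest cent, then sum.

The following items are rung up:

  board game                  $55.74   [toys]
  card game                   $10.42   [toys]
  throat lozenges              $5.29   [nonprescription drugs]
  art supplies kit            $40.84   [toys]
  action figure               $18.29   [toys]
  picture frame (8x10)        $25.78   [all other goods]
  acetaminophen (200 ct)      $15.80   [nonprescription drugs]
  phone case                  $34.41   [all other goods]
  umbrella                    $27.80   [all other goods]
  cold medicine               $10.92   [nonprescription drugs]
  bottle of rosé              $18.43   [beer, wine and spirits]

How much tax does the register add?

$24.15

Board game $55.74: toys → 8.25% + 3% transit = 11.25% → $6.27
Card game $10.42: toys → 8.25% + 3% transit = 11.25% → $1.17
Throat lozenges $5.29: nonprescription drugs → 0% + 3% transit = 3% → $0.16
Art supplies kit $40.84: toys → 8.25% + 3% transit = 11.25% → $4.59
Action figure $18.29: toys → 8.25% + 3% transit = 11.25% → $2.06
Picture frame (8x10) $25.78: all other goods → 8% + 0% transit = 8% → $2.06
Acetaminophen (200 ct) $15.80: nonprescription drugs → 0% + 3% transit = 3% → $0.47
Phone case $34.41: all other goods → 8% + 0% transit = 8% → $2.75
Umbrella $27.80: all other goods → 8% + 0% transit = 8% → $2.22
Cold medicine $10.92: nonprescription drugs → 0% + 3% transit = 3% → $0.33
Bottle of rosé $18.43: beer, wine and spirits → 10.5% + 0.75% transit = 11.25% → $2.07
Total tax = $6.27 + $1.17 + $0.16 + $4.59 + $2.06 + $2.06 + $0.47 + $2.75 + $2.22 + $0.33 + $2.07 = $24.15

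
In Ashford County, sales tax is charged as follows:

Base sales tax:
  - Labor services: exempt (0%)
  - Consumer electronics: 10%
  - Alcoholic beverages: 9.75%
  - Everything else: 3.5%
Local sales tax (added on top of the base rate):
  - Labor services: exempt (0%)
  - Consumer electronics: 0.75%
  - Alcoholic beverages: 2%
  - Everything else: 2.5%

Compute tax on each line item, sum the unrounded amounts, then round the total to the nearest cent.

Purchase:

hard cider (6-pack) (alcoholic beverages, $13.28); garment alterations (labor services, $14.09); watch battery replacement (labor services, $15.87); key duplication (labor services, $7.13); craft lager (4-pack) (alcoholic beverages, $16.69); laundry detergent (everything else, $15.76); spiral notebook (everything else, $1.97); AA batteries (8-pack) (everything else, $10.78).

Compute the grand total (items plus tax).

Hard cider (6-pack) $13.28: alcoholic beverages → 9.75% + 2% local = 11.75% → $1.5604
Garment alterations $14.09: labor services → 0% + 0% local = 0% → $0.00
Watch battery replacement $15.87: labor services → 0% + 0% local = 0% → $0.00
Key duplication $7.13: labor services → 0% + 0% local = 0% → $0.00
Craft lager (4-pack) $16.69: alcoholic beverages → 9.75% + 2% local = 11.75% → $1.961075
Laundry detergent $15.76: everything else → 3.5% + 2.5% local = 6% → $0.9456
Spiral notebook $1.97: everything else → 3.5% + 2.5% local = 6% → $0.1182
AA batteries (8-pack) $10.78: everything else → 3.5% + 2.5% local = 6% → $0.6468
Subtotal = $95.57; unrounded tax = $5.232075 → $5.23; total due = $100.80

$100.80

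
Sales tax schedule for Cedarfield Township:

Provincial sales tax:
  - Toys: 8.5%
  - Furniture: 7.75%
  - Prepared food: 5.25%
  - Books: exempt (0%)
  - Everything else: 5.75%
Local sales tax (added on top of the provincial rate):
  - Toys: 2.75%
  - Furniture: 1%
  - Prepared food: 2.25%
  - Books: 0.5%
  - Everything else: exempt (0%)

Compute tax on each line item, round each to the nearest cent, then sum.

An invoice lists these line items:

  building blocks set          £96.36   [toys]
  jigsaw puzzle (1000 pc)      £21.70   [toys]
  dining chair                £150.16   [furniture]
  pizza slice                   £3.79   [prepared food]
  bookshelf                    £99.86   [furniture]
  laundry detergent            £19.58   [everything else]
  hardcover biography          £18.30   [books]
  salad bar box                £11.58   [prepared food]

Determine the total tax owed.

£37.53

Building blocks set £96.36: toys → 8.5% + 2.75% local = 11.25% → £10.84
Jigsaw puzzle (1000 pc) £21.70: toys → 8.5% + 2.75% local = 11.25% → £2.44
Dining chair £150.16: furniture → 7.75% + 1% local = 8.75% → £13.14
Pizza slice £3.79: prepared food → 5.25% + 2.25% local = 7.5% → £0.28
Bookshelf £99.86: furniture → 7.75% + 1% local = 8.75% → £8.74
Laundry detergent £19.58: everything else → 5.75% + 0% local = 5.75% → £1.13
Hardcover biography £18.30: books → 0% + 0.5% local = 0.5% → £0.09
Salad bar box £11.58: prepared food → 5.25% + 2.25% local = 7.5% → £0.87
Total tax = £10.84 + £2.44 + £13.14 + £0.28 + £8.74 + £1.13 + £0.09 + £0.87 = £37.53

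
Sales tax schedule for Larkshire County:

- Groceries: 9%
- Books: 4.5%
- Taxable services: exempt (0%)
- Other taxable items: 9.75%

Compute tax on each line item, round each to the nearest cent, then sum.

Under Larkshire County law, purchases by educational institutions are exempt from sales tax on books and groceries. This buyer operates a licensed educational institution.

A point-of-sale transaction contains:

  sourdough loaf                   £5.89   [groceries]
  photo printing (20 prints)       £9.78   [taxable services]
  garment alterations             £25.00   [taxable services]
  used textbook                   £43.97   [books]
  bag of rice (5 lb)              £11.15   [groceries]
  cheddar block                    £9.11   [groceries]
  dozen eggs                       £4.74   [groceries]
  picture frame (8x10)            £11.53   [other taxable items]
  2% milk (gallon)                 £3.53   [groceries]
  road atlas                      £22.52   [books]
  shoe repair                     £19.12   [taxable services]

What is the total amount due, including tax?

£167.46

Sourdough loaf £5.89: groceries, buyer-exempt → 0% → £0.00
Photo printing (20 prints) £9.78: taxable services → 0% → £0.00
Garment alterations £25.00: taxable services → 0% → £0.00
Used textbook £43.97: books, buyer-exempt → 0% → £0.00
Bag of rice (5 lb) £11.15: groceries, buyer-exempt → 0% → £0.00
Cheddar block £9.11: groceries, buyer-exempt → 0% → £0.00
Dozen eggs £4.74: groceries, buyer-exempt → 0% → £0.00
Picture frame (8x10) £11.53: other taxable items → 9.75% → £1.12
2% milk (gallon) £3.53: groceries, buyer-exempt → 0% → £0.00
Road atlas £22.52: books, buyer-exempt → 0% → £0.00
Shoe repair £19.12: taxable services → 0% → £0.00
Subtotal = £166.34; tax = £1.12; total due = £167.46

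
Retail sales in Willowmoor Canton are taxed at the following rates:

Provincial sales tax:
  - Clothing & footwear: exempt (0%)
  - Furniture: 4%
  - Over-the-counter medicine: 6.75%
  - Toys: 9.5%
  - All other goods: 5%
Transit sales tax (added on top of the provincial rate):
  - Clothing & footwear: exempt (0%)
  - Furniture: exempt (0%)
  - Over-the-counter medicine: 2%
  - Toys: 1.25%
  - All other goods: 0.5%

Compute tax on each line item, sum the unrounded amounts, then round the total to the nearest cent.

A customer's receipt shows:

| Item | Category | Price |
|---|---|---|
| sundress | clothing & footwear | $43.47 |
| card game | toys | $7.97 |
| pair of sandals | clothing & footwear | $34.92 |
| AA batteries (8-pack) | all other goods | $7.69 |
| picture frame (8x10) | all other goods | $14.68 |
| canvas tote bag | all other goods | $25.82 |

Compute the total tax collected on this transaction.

Sundress $43.47: clothing & footwear → 0% + 0% transit = 0% → $0.00
Card game $7.97: toys → 9.5% + 1.25% transit = 10.75% → $0.856775
Pair of sandals $34.92: clothing & footwear → 0% + 0% transit = 0% → $0.00
AA batteries (8-pack) $7.69: all other goods → 5% + 0.5% transit = 5.5% → $0.42295
Picture frame (8x10) $14.68: all other goods → 5% + 0.5% transit = 5.5% → $0.8074
Canvas tote bag $25.82: all other goods → 5% + 0.5% transit = 5.5% → $1.4201
Unrounded tax sum = $3.507225 → $3.51

$3.51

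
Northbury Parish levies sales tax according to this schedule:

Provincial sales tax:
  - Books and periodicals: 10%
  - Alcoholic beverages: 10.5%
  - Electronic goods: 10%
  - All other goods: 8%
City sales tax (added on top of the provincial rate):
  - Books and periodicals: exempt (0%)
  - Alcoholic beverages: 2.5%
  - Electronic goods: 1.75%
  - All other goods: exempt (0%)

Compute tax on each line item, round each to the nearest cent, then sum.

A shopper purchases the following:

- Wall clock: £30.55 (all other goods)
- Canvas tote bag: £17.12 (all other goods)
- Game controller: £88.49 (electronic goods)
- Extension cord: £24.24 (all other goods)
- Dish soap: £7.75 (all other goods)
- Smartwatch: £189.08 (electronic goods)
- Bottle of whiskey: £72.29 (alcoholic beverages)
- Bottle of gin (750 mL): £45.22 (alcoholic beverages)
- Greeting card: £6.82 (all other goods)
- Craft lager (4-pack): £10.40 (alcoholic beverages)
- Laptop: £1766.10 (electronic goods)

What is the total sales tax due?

£263.69

Wall clock £30.55: all other goods → 8% + 0% city = 8% → £2.44
Canvas tote bag £17.12: all other goods → 8% + 0% city = 8% → £1.37
Game controller £88.49: electronic goods → 10% + 1.75% city = 11.75% → £10.40
Extension cord £24.24: all other goods → 8% + 0% city = 8% → £1.94
Dish soap £7.75: all other goods → 8% + 0% city = 8% → £0.62
Smartwatch £189.08: electronic goods → 10% + 1.75% city = 11.75% → £22.22
Bottle of whiskey £72.29: alcoholic beverages → 10.5% + 2.5% city = 13% → £9.40
Bottle of gin (750 mL) £45.22: alcoholic beverages → 10.5% + 2.5% city = 13% → £5.88
Greeting card £6.82: all other goods → 8% + 0% city = 8% → £0.55
Craft lager (4-pack) £10.40: alcoholic beverages → 10.5% + 2.5% city = 13% → £1.35
Laptop £1766.10: electronic goods → 10% + 1.75% city = 11.75% → £207.52
Total tax = £2.44 + £1.37 + £10.40 + £1.94 + £0.62 + £22.22 + £9.40 + £5.88 + £0.55 + £1.35 + £207.52 = £263.69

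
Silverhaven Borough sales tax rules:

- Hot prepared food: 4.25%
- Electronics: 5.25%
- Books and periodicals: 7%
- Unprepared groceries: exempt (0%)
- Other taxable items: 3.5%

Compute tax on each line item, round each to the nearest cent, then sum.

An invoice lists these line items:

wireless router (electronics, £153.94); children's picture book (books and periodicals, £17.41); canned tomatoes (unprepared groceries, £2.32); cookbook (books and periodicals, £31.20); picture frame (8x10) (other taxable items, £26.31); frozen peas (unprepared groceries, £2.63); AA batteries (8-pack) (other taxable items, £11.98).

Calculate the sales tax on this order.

£12.82

Wireless router £153.94: electronics → 5.25% → £8.08
Children's picture book £17.41: books and periodicals → 7% → £1.22
Canned tomatoes £2.32: unprepared groceries → 0% → £0.00
Cookbook £31.20: books and periodicals → 7% → £2.18
Picture frame (8x10) £26.31: other taxable items → 3.5% → £0.92
Frozen peas £2.63: unprepared groceries → 0% → £0.00
AA batteries (8-pack) £11.98: other taxable items → 3.5% → £0.42
Total tax = £8.08 + £1.22 + £2.18 + £0.92 + £0.42 = £12.82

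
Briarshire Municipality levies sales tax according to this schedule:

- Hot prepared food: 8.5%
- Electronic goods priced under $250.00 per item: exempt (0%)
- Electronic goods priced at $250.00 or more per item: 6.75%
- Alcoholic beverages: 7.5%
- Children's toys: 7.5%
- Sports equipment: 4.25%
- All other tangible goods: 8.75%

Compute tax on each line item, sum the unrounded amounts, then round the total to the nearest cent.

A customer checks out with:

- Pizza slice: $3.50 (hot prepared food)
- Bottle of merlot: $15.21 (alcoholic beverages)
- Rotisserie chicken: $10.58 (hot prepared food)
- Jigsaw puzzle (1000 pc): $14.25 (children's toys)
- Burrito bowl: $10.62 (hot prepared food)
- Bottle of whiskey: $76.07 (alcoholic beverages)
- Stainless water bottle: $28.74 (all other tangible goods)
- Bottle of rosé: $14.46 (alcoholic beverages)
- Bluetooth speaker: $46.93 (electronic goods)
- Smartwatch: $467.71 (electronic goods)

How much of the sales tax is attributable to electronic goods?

$31.57

Bluetooth speaker $46.93: electronic goods, under $250.00 → 0% → $0.00
Smartwatch $467.71: electronic goods, $250.00 or more → 6.75% → $31.570425
Tax on electronic goods: unrounded sum = $31.570425 → $31.57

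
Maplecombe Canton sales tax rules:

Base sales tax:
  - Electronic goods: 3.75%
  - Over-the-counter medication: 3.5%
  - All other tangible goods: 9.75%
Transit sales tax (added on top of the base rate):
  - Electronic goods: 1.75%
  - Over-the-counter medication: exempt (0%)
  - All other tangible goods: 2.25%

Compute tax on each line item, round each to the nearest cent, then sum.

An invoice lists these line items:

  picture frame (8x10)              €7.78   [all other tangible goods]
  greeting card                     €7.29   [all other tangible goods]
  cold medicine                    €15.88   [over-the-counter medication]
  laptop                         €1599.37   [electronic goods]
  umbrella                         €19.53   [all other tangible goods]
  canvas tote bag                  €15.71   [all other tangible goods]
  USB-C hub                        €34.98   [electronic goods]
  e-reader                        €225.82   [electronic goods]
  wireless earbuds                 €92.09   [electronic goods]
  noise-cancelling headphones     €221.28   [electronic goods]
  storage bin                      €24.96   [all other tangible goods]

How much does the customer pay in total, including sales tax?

Picture frame (8x10) €7.78: all other tangible goods → 9.75% + 2.25% transit = 12% → €0.93
Greeting card €7.29: all other tangible goods → 9.75% + 2.25% transit = 12% → €0.87
Cold medicine €15.88: over-the-counter medication → 3.5% + 0% transit = 3.5% → €0.56
Laptop €1599.37: electronic goods → 3.75% + 1.75% transit = 5.5% → €87.97
Umbrella €19.53: all other tangible goods → 9.75% + 2.25% transit = 12% → €2.34
Canvas tote bag €15.71: all other tangible goods → 9.75% + 2.25% transit = 12% → €1.89
USB-C hub €34.98: electronic goods → 3.75% + 1.75% transit = 5.5% → €1.92
E-reader €225.82: electronic goods → 3.75% + 1.75% transit = 5.5% → €12.42
Wireless earbuds €92.09: electronic goods → 3.75% + 1.75% transit = 5.5% → €5.06
Noise-cancelling headphones €221.28: electronic goods → 3.75% + 1.75% transit = 5.5% → €12.17
Storage bin €24.96: all other tangible goods → 9.75% + 2.25% transit = 12% → €3.00
Subtotal = €2264.69; tax = €129.13; total due = €2393.82

€2393.82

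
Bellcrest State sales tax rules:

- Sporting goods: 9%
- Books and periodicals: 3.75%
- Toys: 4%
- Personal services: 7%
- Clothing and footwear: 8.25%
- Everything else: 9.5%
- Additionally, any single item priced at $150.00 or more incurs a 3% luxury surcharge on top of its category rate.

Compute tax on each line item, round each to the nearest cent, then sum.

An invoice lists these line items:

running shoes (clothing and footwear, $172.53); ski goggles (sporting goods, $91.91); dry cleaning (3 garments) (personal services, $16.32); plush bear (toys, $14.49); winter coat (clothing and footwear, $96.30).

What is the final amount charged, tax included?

Running shoes $172.53: clothing and footwear → 8.25% + 3% surcharge = 11.25% → $19.41
Ski goggles $91.91: sporting goods → 9% → $8.27
Dry cleaning (3 garments) $16.32: personal services → 7% → $1.14
Plush bear $14.49: toys → 4% → $0.58
Winter coat $96.30: clothing and footwear → 8.25% → $7.94
Subtotal = $391.55; tax = $37.34; total due = $428.89

$428.89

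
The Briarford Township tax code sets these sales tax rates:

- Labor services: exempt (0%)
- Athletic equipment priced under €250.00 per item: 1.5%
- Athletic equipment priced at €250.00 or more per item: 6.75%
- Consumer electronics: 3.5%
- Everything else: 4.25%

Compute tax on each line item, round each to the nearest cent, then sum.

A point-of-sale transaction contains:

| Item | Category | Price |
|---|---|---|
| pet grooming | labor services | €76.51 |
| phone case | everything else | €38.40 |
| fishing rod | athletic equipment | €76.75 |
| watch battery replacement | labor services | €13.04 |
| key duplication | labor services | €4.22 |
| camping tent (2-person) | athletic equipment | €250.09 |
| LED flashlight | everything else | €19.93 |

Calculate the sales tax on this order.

€20.51

Pet grooming €76.51: labor services → 0% → €0.00
Phone case €38.40: everything else → 4.25% → €1.63
Fishing rod €76.75: athletic equipment, under €250.00 → 1.5% → €1.15
Watch battery replacement €13.04: labor services → 0% → €0.00
Key duplication €4.22: labor services → 0% → €0.00
Camping tent (2-person) €250.09: athletic equipment, €250.00 or more → 6.75% → €16.88
LED flashlight €19.93: everything else → 4.25% → €0.85
Total tax = €1.63 + €1.15 + €16.88 + €0.85 = €20.51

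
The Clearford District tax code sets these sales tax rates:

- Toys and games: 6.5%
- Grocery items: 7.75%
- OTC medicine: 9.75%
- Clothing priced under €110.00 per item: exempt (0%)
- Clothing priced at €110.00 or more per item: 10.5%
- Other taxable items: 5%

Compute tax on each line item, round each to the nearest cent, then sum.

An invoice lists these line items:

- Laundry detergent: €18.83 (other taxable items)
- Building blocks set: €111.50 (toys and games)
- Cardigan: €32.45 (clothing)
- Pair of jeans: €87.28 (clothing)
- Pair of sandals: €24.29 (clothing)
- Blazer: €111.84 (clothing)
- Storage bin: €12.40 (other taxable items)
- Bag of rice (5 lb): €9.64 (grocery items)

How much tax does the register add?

€21.30

Laundry detergent €18.83: other taxable items → 5% → €0.94
Building blocks set €111.50: toys and games → 6.5% → €7.25
Cardigan €32.45: clothing, under €110.00 → 0% → €0.00
Pair of jeans €87.28: clothing, under €110.00 → 0% → €0.00
Pair of sandals €24.29: clothing, under €110.00 → 0% → €0.00
Blazer €111.84: clothing, €110.00 or more → 10.5% → €11.74
Storage bin €12.40: other taxable items → 5% → €0.62
Bag of rice (5 lb) €9.64: grocery items → 7.75% → €0.75
Total tax = €0.94 + €7.25 + €11.74 + €0.62 + €0.75 = €21.30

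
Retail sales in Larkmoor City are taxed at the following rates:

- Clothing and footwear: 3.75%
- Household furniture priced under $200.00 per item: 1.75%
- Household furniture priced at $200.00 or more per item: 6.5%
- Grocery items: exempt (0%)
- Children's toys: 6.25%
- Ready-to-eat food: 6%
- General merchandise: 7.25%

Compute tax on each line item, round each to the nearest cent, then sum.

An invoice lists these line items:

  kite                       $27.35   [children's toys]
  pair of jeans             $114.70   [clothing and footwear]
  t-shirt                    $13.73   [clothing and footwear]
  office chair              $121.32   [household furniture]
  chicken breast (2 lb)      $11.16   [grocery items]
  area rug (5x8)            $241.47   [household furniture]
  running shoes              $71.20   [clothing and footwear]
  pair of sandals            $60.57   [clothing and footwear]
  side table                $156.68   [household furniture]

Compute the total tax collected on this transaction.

$32.02

Kite $27.35: children's toys → 6.25% → $1.71
Pair of jeans $114.70: clothing and footwear → 3.75% → $4.30
T-shirt $13.73: clothing and footwear → 3.75% → $0.51
Office chair $121.32: household furniture, under $200.00 → 1.75% → $2.12
Chicken breast (2 lb) $11.16: grocery items → 0% → $0.00
Area rug (5x8) $241.47: household furniture, $200.00 or more → 6.5% → $15.70
Running shoes $71.20: clothing and footwear → 3.75% → $2.67
Pair of sandals $60.57: clothing and footwear → 3.75% → $2.27
Side table $156.68: household furniture, under $200.00 → 1.75% → $2.74
Total tax = $1.71 + $4.30 + $0.51 + $2.12 + $15.70 + $2.67 + $2.27 + $2.74 = $32.02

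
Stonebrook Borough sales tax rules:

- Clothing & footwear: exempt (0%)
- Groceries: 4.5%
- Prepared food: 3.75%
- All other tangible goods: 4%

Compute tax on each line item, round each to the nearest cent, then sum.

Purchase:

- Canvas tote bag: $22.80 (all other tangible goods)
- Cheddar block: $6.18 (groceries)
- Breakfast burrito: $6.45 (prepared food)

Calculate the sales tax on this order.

$1.43

Canvas tote bag $22.80: all other tangible goods → 4% → $0.91
Cheddar block $6.18: groceries → 4.5% → $0.28
Breakfast burrito $6.45: prepared food → 3.75% → $0.24
Total tax = $0.91 + $0.28 + $0.24 = $1.43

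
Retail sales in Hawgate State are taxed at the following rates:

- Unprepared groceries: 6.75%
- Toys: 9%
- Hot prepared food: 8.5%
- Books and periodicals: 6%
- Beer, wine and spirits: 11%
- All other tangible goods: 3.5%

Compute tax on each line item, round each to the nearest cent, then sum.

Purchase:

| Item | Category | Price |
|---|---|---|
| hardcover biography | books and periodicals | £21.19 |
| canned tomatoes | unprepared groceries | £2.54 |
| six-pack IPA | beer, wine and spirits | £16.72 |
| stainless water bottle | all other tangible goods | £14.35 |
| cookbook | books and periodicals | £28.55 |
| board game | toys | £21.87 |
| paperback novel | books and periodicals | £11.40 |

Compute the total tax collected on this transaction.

Hardcover biography £21.19: books and periodicals → 6% → £1.27
Canned tomatoes £2.54: unprepared groceries → 6.75% → £0.17
Six-pack IPA £16.72: beer, wine and spirits → 11% → £1.84
Stainless water bottle £14.35: all other tangible goods → 3.5% → £0.50
Cookbook £28.55: books and periodicals → 6% → £1.71
Board game £21.87: toys → 9% → £1.97
Paperback novel £11.40: books and periodicals → 6% → £0.68
Total tax = £1.27 + £0.17 + £1.84 + £0.50 + £1.71 + £1.97 + £0.68 = £8.14

£8.14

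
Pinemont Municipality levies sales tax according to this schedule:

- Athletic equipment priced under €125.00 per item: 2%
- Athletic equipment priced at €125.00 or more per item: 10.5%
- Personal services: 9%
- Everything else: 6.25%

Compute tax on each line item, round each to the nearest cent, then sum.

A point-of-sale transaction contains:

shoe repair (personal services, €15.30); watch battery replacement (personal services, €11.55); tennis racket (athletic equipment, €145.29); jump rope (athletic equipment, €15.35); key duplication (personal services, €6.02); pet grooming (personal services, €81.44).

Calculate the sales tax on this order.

Shoe repair €15.30: personal services → 9% → €1.38
Watch battery replacement €11.55: personal services → 9% → €1.04
Tennis racket €145.29: athletic equipment, €125.00 or more → 10.5% → €15.26
Jump rope €15.35: athletic equipment, under €125.00 → 2% → €0.31
Key duplication €6.02: personal services → 9% → €0.54
Pet grooming €81.44: personal services → 9% → €7.33
Total tax = €1.38 + €1.04 + €15.26 + €0.31 + €0.54 + €7.33 = €25.86

€25.86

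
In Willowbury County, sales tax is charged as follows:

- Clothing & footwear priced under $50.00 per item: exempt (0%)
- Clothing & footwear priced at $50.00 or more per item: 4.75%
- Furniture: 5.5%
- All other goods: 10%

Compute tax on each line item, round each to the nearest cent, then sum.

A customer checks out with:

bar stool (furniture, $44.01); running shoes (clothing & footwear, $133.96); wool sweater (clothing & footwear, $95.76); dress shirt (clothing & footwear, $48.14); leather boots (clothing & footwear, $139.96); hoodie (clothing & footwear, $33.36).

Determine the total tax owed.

Bar stool $44.01: furniture → 5.5% → $2.42
Running shoes $133.96: clothing & footwear, $50.00 or more → 4.75% → $6.36
Wool sweater $95.76: clothing & footwear, $50.00 or more → 4.75% → $4.55
Dress shirt $48.14: clothing & footwear, under $50.00 → 0% → $0.00
Leather boots $139.96: clothing & footwear, $50.00 or more → 4.75% → $6.65
Hoodie $33.36: clothing & footwear, under $50.00 → 0% → $0.00
Total tax = $2.42 + $6.36 + $4.55 + $6.65 = $19.98

$19.98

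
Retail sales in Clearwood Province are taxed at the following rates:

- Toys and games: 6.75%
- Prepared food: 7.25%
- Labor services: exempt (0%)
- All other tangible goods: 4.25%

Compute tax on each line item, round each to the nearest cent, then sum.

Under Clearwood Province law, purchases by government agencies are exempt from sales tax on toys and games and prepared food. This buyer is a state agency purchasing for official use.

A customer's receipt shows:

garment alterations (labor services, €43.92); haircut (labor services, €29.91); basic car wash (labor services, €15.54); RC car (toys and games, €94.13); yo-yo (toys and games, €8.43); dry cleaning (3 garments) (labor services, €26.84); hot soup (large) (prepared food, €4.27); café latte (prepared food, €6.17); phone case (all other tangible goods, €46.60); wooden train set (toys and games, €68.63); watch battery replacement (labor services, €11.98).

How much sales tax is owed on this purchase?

Garment alterations €43.92: labor services → 0% → €0.00
Haircut €29.91: labor services → 0% → €0.00
Basic car wash €15.54: labor services → 0% → €0.00
RC car €94.13: toys and games, buyer-exempt → 0% → €0.00
Yo-yo €8.43: toys and games, buyer-exempt → 0% → €0.00
Dry cleaning (3 garments) €26.84: labor services → 0% → €0.00
Hot soup (large) €4.27: prepared food, buyer-exempt → 0% → €0.00
Café latte €6.17: prepared food, buyer-exempt → 0% → €0.00
Phone case €46.60: all other tangible goods → 4.25% → €1.98
Wooden train set €68.63: toys and games, buyer-exempt → 0% → €0.00
Watch battery replacement €11.98: labor services → 0% → €0.00
Total tax = €1.98

€1.98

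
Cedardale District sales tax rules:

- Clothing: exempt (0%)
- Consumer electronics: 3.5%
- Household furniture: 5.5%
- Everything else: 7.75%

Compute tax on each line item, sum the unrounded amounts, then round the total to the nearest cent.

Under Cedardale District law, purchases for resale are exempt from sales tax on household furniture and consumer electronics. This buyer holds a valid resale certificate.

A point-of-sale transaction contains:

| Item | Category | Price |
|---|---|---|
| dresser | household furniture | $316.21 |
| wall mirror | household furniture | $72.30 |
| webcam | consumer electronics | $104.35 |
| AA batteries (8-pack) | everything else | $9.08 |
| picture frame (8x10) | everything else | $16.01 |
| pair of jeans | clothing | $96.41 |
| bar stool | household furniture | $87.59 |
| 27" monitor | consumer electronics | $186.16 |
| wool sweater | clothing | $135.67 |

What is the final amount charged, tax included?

$1025.72

Dresser $316.21: household furniture, buyer-exempt → 0% → $0.00
Wall mirror $72.30: household furniture, buyer-exempt → 0% → $0.00
Webcam $104.35: consumer electronics, buyer-exempt → 0% → $0.00
AA batteries (8-pack) $9.08: everything else → 7.75% → $0.7037
Picture frame (8x10) $16.01: everything else → 7.75% → $1.240775
Pair of jeans $96.41: clothing → 0% → $0.00
Bar stool $87.59: household furniture, buyer-exempt → 0% → $0.00
27" monitor $186.16: consumer electronics, buyer-exempt → 0% → $0.00
Wool sweater $135.67: clothing → 0% → $0.00
Subtotal = $1023.78; unrounded tax = $1.944475 → $1.94; total due = $1025.72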